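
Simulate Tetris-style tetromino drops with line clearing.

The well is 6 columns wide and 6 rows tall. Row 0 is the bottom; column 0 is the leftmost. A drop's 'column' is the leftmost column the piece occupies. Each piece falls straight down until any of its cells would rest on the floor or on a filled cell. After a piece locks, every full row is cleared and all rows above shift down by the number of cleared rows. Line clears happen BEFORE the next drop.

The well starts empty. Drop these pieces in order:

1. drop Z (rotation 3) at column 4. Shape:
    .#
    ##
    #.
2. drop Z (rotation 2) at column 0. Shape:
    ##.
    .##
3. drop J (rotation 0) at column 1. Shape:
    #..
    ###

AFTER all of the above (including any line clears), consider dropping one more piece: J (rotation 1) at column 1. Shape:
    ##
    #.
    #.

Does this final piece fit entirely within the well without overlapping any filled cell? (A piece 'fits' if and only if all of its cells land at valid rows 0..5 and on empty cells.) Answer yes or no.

Answer: no

Derivation:
Drop 1: Z rot3 at col 4 lands with bottom-row=0; cleared 0 line(s) (total 0); column heights now [0 0 0 0 2 3], max=3
Drop 2: Z rot2 at col 0 lands with bottom-row=0; cleared 0 line(s) (total 0); column heights now [2 2 1 0 2 3], max=3
Drop 3: J rot0 at col 1 lands with bottom-row=2; cleared 0 line(s) (total 0); column heights now [2 4 3 3 2 3], max=4
Test piece J rot1 at col 1 (width 2): heights before test = [2 4 3 3 2 3]; fits = False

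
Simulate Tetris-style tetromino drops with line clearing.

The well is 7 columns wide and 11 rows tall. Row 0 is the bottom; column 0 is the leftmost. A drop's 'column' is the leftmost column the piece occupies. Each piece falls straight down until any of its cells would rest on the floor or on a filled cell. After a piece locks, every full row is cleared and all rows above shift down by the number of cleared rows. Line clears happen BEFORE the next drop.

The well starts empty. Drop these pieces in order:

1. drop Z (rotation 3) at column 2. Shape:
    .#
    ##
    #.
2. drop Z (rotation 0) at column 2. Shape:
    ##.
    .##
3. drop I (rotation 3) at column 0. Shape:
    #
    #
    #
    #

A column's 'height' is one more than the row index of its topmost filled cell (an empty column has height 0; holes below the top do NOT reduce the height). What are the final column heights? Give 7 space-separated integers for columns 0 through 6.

Answer: 4 0 5 5 4 0 0

Derivation:
Drop 1: Z rot3 at col 2 lands with bottom-row=0; cleared 0 line(s) (total 0); column heights now [0 0 2 3 0 0 0], max=3
Drop 2: Z rot0 at col 2 lands with bottom-row=3; cleared 0 line(s) (total 0); column heights now [0 0 5 5 4 0 0], max=5
Drop 3: I rot3 at col 0 lands with bottom-row=0; cleared 0 line(s) (total 0); column heights now [4 0 5 5 4 0 0], max=5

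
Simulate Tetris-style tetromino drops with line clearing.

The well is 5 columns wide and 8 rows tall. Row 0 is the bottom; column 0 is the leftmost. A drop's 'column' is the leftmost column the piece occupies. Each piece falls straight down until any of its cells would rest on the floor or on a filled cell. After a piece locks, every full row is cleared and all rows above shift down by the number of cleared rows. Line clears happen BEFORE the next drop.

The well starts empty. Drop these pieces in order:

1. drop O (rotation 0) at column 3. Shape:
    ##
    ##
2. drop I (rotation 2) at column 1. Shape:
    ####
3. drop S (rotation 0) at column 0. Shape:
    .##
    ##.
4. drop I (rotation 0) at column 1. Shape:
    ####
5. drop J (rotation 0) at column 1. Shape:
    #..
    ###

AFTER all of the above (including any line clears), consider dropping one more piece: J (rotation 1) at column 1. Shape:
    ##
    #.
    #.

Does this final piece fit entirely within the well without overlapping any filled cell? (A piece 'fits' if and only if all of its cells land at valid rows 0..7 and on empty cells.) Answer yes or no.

Drop 1: O rot0 at col 3 lands with bottom-row=0; cleared 0 line(s) (total 0); column heights now [0 0 0 2 2], max=2
Drop 2: I rot2 at col 1 lands with bottom-row=2; cleared 0 line(s) (total 0); column heights now [0 3 3 3 3], max=3
Drop 3: S rot0 at col 0 lands with bottom-row=3; cleared 0 line(s) (total 0); column heights now [4 5 5 3 3], max=5
Drop 4: I rot0 at col 1 lands with bottom-row=5; cleared 0 line(s) (total 0); column heights now [4 6 6 6 6], max=6
Drop 5: J rot0 at col 1 lands with bottom-row=6; cleared 0 line(s) (total 0); column heights now [4 8 7 7 6], max=8
Test piece J rot1 at col 1 (width 2): heights before test = [4 8 7 7 6]; fits = False

Answer: no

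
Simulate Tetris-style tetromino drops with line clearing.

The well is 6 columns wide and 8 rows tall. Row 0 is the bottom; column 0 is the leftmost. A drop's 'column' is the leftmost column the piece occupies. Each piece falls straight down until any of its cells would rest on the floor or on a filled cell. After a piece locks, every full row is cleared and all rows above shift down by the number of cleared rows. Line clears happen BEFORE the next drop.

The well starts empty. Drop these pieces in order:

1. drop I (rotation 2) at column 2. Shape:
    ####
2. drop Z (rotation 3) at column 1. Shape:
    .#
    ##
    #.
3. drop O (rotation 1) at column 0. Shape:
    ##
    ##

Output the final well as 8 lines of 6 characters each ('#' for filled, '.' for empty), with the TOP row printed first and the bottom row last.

Drop 1: I rot2 at col 2 lands with bottom-row=0; cleared 0 line(s) (total 0); column heights now [0 0 1 1 1 1], max=1
Drop 2: Z rot3 at col 1 lands with bottom-row=0; cleared 0 line(s) (total 0); column heights now [0 2 3 1 1 1], max=3
Drop 3: O rot1 at col 0 lands with bottom-row=2; cleared 0 line(s) (total 0); column heights now [4 4 3 1 1 1], max=4

Answer: ......
......
......
......
##....
###...
.##...
.#####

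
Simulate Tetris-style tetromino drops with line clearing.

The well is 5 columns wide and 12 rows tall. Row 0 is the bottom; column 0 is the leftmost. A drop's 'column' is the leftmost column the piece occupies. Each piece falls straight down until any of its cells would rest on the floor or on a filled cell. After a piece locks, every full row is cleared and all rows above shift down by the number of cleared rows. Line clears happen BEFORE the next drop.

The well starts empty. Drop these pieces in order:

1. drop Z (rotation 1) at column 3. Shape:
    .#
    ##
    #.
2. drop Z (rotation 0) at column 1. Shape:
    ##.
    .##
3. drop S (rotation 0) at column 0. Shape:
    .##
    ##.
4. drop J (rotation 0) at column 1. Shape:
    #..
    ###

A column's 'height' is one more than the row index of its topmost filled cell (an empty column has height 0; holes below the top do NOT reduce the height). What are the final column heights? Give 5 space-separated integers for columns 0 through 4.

Drop 1: Z rot1 at col 3 lands with bottom-row=0; cleared 0 line(s) (total 0); column heights now [0 0 0 2 3], max=3
Drop 2: Z rot0 at col 1 lands with bottom-row=2; cleared 0 line(s) (total 0); column heights now [0 4 4 3 3], max=4
Drop 3: S rot0 at col 0 lands with bottom-row=4; cleared 0 line(s) (total 0); column heights now [5 6 6 3 3], max=6
Drop 4: J rot0 at col 1 lands with bottom-row=6; cleared 0 line(s) (total 0); column heights now [5 8 7 7 3], max=8

Answer: 5 8 7 7 3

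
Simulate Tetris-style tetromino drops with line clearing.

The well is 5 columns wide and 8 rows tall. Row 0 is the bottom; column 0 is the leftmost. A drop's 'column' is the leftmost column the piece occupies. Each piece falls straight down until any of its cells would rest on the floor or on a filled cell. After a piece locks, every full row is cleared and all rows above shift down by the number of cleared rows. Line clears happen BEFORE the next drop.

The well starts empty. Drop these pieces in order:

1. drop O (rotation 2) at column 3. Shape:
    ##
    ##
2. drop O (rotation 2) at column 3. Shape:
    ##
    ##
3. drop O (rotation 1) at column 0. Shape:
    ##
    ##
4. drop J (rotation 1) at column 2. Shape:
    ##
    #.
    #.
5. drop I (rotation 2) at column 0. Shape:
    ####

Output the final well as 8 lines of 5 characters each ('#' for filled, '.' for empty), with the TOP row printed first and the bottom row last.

Answer: .....
.....
####.
..##.
..###
..###
##.##
##.##

Derivation:
Drop 1: O rot2 at col 3 lands with bottom-row=0; cleared 0 line(s) (total 0); column heights now [0 0 0 2 2], max=2
Drop 2: O rot2 at col 3 lands with bottom-row=2; cleared 0 line(s) (total 0); column heights now [0 0 0 4 4], max=4
Drop 3: O rot1 at col 0 lands with bottom-row=0; cleared 0 line(s) (total 0); column heights now [2 2 0 4 4], max=4
Drop 4: J rot1 at col 2 lands with bottom-row=2; cleared 0 line(s) (total 0); column heights now [2 2 5 5 4], max=5
Drop 5: I rot2 at col 0 lands with bottom-row=5; cleared 0 line(s) (total 0); column heights now [6 6 6 6 4], max=6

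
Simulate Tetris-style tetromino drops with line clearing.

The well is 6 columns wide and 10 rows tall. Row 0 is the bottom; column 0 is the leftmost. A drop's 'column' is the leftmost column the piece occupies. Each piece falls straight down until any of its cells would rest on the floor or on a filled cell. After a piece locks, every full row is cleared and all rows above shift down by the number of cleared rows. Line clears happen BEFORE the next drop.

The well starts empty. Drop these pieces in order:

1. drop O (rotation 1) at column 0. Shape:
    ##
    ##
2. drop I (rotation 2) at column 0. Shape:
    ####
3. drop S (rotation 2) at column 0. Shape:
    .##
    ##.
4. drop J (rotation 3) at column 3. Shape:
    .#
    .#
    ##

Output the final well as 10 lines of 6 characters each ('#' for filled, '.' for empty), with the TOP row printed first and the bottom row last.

Drop 1: O rot1 at col 0 lands with bottom-row=0; cleared 0 line(s) (total 0); column heights now [2 2 0 0 0 0], max=2
Drop 2: I rot2 at col 0 lands with bottom-row=2; cleared 0 line(s) (total 0); column heights now [3 3 3 3 0 0], max=3
Drop 3: S rot2 at col 0 lands with bottom-row=3; cleared 0 line(s) (total 0); column heights now [4 5 5 3 0 0], max=5
Drop 4: J rot3 at col 3 lands with bottom-row=3; cleared 0 line(s) (total 0); column heights now [4 5 5 4 6 0], max=6

Answer: ......
......
......
......
....#.
.##.#.
##.##.
####..
##....
##....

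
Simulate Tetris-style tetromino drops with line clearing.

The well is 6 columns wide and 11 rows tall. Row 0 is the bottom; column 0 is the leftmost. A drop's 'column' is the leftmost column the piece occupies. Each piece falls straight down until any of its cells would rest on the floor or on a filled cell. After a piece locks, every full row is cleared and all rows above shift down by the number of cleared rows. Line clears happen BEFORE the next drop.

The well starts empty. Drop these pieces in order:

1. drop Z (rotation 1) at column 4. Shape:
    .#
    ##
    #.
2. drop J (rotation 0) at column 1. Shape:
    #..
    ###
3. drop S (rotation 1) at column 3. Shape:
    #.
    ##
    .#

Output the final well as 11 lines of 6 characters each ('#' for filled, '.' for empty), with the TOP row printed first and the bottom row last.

Drop 1: Z rot1 at col 4 lands with bottom-row=0; cleared 0 line(s) (total 0); column heights now [0 0 0 0 2 3], max=3
Drop 2: J rot0 at col 1 lands with bottom-row=0; cleared 0 line(s) (total 0); column heights now [0 2 1 1 2 3], max=3
Drop 3: S rot1 at col 3 lands with bottom-row=2; cleared 0 line(s) (total 0); column heights now [0 2 1 5 4 3], max=5

Answer: ......
......
......
......
......
......
...#..
...##.
....##
.#..##
.####.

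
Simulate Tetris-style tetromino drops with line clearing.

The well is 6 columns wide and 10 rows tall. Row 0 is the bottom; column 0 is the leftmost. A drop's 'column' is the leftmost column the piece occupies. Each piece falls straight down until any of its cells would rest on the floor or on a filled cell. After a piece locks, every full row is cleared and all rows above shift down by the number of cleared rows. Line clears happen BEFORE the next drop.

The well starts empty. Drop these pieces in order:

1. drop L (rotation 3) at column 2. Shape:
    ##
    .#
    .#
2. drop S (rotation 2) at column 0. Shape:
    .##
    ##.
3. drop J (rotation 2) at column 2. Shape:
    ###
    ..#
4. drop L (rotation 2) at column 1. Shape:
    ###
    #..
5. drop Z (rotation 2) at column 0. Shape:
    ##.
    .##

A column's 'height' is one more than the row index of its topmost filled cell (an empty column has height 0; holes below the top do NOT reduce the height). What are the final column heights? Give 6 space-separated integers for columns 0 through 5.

Drop 1: L rot3 at col 2 lands with bottom-row=0; cleared 0 line(s) (total 0); column heights now [0 0 3 3 0 0], max=3
Drop 2: S rot2 at col 0 lands with bottom-row=2; cleared 0 line(s) (total 0); column heights now [3 4 4 3 0 0], max=4
Drop 3: J rot2 at col 2 lands with bottom-row=3; cleared 0 line(s) (total 0); column heights now [3 4 5 5 5 0], max=5
Drop 4: L rot2 at col 1 lands with bottom-row=4; cleared 0 line(s) (total 0); column heights now [3 6 6 6 5 0], max=6
Drop 5: Z rot2 at col 0 lands with bottom-row=6; cleared 0 line(s) (total 0); column heights now [8 8 7 6 5 0], max=8

Answer: 8 8 7 6 5 0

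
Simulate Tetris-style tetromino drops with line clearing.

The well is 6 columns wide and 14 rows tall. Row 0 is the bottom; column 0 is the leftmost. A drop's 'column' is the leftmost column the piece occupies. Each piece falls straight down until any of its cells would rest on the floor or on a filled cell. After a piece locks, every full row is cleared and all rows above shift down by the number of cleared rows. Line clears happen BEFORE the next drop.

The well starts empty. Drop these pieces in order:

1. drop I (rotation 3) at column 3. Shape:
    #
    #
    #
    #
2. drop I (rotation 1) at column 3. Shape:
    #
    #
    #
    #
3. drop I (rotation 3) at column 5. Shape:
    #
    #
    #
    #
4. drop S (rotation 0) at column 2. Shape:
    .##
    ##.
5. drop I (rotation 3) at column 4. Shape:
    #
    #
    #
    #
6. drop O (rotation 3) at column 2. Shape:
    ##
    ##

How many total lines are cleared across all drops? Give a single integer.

Drop 1: I rot3 at col 3 lands with bottom-row=0; cleared 0 line(s) (total 0); column heights now [0 0 0 4 0 0], max=4
Drop 2: I rot1 at col 3 lands with bottom-row=4; cleared 0 line(s) (total 0); column heights now [0 0 0 8 0 0], max=8
Drop 3: I rot3 at col 5 lands with bottom-row=0; cleared 0 line(s) (total 0); column heights now [0 0 0 8 0 4], max=8
Drop 4: S rot0 at col 2 lands with bottom-row=8; cleared 0 line(s) (total 0); column heights now [0 0 9 10 10 4], max=10
Drop 5: I rot3 at col 4 lands with bottom-row=10; cleared 0 line(s) (total 0); column heights now [0 0 9 10 14 4], max=14
Drop 6: O rot3 at col 2 lands with bottom-row=10; cleared 0 line(s) (total 0); column heights now [0 0 12 12 14 4], max=14

Answer: 0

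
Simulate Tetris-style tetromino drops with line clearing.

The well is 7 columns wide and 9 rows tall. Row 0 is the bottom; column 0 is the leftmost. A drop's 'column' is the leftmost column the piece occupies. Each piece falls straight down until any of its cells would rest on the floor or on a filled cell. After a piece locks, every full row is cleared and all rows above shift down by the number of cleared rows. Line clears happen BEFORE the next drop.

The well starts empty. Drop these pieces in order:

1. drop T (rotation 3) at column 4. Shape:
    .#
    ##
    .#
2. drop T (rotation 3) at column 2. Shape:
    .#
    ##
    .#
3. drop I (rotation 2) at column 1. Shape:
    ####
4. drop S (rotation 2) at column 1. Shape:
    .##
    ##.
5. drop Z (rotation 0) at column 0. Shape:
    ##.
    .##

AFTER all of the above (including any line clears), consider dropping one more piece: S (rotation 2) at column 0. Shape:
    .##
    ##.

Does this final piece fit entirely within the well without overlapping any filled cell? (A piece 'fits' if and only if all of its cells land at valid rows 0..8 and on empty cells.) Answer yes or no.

Answer: no

Derivation:
Drop 1: T rot3 at col 4 lands with bottom-row=0; cleared 0 line(s) (total 0); column heights now [0 0 0 0 2 3 0], max=3
Drop 2: T rot3 at col 2 lands with bottom-row=0; cleared 0 line(s) (total 0); column heights now [0 0 2 3 2 3 0], max=3
Drop 3: I rot2 at col 1 lands with bottom-row=3; cleared 0 line(s) (total 0); column heights now [0 4 4 4 4 3 0], max=4
Drop 4: S rot2 at col 1 lands with bottom-row=4; cleared 0 line(s) (total 0); column heights now [0 5 6 6 4 3 0], max=6
Drop 5: Z rot0 at col 0 lands with bottom-row=6; cleared 0 line(s) (total 0); column heights now [8 8 7 6 4 3 0], max=8
Test piece S rot2 at col 0 (width 3): heights before test = [8 8 7 6 4 3 0]; fits = False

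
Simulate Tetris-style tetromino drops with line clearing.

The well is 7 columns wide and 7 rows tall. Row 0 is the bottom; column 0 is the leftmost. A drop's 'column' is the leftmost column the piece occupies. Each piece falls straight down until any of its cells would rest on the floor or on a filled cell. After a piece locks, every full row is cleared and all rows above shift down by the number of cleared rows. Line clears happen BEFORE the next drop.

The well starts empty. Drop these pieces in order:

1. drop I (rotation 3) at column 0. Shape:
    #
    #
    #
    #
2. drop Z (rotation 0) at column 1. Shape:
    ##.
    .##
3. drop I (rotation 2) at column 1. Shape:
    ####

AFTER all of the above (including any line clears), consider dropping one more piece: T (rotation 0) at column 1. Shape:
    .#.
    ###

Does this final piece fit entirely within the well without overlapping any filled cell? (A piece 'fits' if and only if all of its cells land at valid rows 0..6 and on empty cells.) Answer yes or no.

Answer: yes

Derivation:
Drop 1: I rot3 at col 0 lands with bottom-row=0; cleared 0 line(s) (total 0); column heights now [4 0 0 0 0 0 0], max=4
Drop 2: Z rot0 at col 1 lands with bottom-row=0; cleared 0 line(s) (total 0); column heights now [4 2 2 1 0 0 0], max=4
Drop 3: I rot2 at col 1 lands with bottom-row=2; cleared 0 line(s) (total 0); column heights now [4 3 3 3 3 0 0], max=4
Test piece T rot0 at col 1 (width 3): heights before test = [4 3 3 3 3 0 0]; fits = True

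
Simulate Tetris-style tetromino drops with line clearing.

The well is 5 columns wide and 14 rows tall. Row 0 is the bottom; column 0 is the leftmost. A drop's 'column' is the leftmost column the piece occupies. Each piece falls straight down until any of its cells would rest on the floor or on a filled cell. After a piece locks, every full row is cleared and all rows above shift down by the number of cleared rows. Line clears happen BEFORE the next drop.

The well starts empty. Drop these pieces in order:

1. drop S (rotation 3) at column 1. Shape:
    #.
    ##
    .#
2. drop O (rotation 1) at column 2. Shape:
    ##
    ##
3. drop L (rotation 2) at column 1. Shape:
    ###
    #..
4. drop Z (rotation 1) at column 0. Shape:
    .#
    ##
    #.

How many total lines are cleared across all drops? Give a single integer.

Answer: 0

Derivation:
Drop 1: S rot3 at col 1 lands with bottom-row=0; cleared 0 line(s) (total 0); column heights now [0 3 2 0 0], max=3
Drop 2: O rot1 at col 2 lands with bottom-row=2; cleared 0 line(s) (total 0); column heights now [0 3 4 4 0], max=4
Drop 3: L rot2 at col 1 lands with bottom-row=3; cleared 0 line(s) (total 0); column heights now [0 5 5 5 0], max=5
Drop 4: Z rot1 at col 0 lands with bottom-row=4; cleared 0 line(s) (total 0); column heights now [6 7 5 5 0], max=7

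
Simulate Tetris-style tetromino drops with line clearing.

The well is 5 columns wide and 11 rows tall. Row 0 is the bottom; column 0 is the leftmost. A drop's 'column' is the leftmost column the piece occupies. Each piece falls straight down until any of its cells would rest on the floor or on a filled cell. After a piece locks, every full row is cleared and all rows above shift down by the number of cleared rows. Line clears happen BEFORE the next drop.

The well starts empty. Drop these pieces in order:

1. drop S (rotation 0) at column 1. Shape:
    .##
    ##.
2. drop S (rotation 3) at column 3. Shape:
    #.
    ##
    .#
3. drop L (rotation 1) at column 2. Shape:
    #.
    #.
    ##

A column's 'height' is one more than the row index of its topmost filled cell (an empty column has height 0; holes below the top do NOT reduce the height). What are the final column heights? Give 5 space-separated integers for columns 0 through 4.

Drop 1: S rot0 at col 1 lands with bottom-row=0; cleared 0 line(s) (total 0); column heights now [0 1 2 2 0], max=2
Drop 2: S rot3 at col 3 lands with bottom-row=1; cleared 0 line(s) (total 0); column heights now [0 1 2 4 3], max=4
Drop 3: L rot1 at col 2 lands with bottom-row=4; cleared 0 line(s) (total 0); column heights now [0 1 7 5 3], max=7

Answer: 0 1 7 5 3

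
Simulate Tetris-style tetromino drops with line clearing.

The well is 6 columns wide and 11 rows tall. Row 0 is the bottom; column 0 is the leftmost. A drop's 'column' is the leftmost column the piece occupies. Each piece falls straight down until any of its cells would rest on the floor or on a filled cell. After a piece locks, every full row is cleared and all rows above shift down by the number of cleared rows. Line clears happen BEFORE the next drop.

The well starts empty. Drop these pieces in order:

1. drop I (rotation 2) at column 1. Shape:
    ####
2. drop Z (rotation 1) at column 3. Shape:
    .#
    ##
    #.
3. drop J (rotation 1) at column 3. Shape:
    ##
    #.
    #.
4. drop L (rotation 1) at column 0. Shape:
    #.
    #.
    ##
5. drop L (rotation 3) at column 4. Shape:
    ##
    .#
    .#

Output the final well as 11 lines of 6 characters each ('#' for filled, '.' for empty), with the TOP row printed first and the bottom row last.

Drop 1: I rot2 at col 1 lands with bottom-row=0; cleared 0 line(s) (total 0); column heights now [0 1 1 1 1 0], max=1
Drop 2: Z rot1 at col 3 lands with bottom-row=1; cleared 0 line(s) (total 0); column heights now [0 1 1 3 4 0], max=4
Drop 3: J rot1 at col 3 lands with bottom-row=3; cleared 0 line(s) (total 0); column heights now [0 1 1 6 6 0], max=6
Drop 4: L rot1 at col 0 lands with bottom-row=1; cleared 0 line(s) (total 0); column heights now [4 2 1 6 6 0], max=6
Drop 5: L rot3 at col 4 lands with bottom-row=4; cleared 0 line(s) (total 0); column heights now [4 2 1 6 7 7], max=7

Answer: ......
......
......
......
....##
...###
...#.#
#..##.
#..##.
##.#..
.####.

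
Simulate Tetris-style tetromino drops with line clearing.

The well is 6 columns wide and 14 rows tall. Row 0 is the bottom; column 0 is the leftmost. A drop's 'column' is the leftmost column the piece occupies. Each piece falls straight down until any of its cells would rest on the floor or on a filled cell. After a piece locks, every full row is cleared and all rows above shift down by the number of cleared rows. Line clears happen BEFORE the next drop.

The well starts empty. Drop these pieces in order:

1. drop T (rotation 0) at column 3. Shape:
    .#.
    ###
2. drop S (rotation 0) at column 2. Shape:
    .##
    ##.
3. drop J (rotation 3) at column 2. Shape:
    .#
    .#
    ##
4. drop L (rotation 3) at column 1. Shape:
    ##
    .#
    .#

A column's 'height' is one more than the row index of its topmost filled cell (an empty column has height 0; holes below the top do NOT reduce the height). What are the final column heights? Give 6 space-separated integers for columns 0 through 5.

Answer: 0 7 7 6 3 1

Derivation:
Drop 1: T rot0 at col 3 lands with bottom-row=0; cleared 0 line(s) (total 0); column heights now [0 0 0 1 2 1], max=2
Drop 2: S rot0 at col 2 lands with bottom-row=1; cleared 0 line(s) (total 0); column heights now [0 0 2 3 3 1], max=3
Drop 3: J rot3 at col 2 lands with bottom-row=3; cleared 0 line(s) (total 0); column heights now [0 0 4 6 3 1], max=6
Drop 4: L rot3 at col 1 lands with bottom-row=4; cleared 0 line(s) (total 0); column heights now [0 7 7 6 3 1], max=7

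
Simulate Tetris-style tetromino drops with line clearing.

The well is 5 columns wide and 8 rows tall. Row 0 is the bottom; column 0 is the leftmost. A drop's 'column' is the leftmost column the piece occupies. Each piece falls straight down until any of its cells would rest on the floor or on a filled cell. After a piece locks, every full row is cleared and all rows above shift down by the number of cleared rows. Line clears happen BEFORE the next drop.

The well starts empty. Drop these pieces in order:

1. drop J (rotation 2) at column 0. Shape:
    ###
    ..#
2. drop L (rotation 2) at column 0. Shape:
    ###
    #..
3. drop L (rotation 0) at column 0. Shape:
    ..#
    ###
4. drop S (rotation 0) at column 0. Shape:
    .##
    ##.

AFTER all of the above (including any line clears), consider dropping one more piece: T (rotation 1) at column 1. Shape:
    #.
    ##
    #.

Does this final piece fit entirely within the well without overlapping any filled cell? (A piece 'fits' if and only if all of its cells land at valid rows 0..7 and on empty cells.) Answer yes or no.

Answer: no

Derivation:
Drop 1: J rot2 at col 0 lands with bottom-row=0; cleared 0 line(s) (total 0); column heights now [2 2 2 0 0], max=2
Drop 2: L rot2 at col 0 lands with bottom-row=2; cleared 0 line(s) (total 0); column heights now [4 4 4 0 0], max=4
Drop 3: L rot0 at col 0 lands with bottom-row=4; cleared 0 line(s) (total 0); column heights now [5 5 6 0 0], max=6
Drop 4: S rot0 at col 0 lands with bottom-row=5; cleared 0 line(s) (total 0); column heights now [6 7 7 0 0], max=7
Test piece T rot1 at col 1 (width 2): heights before test = [6 7 7 0 0]; fits = False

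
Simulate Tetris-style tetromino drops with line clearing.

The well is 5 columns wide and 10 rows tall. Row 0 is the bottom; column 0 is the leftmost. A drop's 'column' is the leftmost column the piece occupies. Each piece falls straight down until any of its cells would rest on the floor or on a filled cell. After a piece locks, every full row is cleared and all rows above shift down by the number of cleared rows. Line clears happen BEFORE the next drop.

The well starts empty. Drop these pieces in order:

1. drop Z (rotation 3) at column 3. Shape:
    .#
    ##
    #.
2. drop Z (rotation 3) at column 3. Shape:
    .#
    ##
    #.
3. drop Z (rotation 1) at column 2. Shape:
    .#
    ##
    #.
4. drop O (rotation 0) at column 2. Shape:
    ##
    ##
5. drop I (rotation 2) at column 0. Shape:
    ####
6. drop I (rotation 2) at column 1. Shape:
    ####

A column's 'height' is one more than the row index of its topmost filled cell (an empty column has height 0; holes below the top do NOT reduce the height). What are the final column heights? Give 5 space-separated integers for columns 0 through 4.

Answer: 9 10 10 10 10

Derivation:
Drop 1: Z rot3 at col 3 lands with bottom-row=0; cleared 0 line(s) (total 0); column heights now [0 0 0 2 3], max=3
Drop 2: Z rot3 at col 3 lands with bottom-row=2; cleared 0 line(s) (total 0); column heights now [0 0 0 4 5], max=5
Drop 3: Z rot1 at col 2 lands with bottom-row=3; cleared 0 line(s) (total 0); column heights now [0 0 5 6 5], max=6
Drop 4: O rot0 at col 2 lands with bottom-row=6; cleared 0 line(s) (total 0); column heights now [0 0 8 8 5], max=8
Drop 5: I rot2 at col 0 lands with bottom-row=8; cleared 0 line(s) (total 0); column heights now [9 9 9 9 5], max=9
Drop 6: I rot2 at col 1 lands with bottom-row=9; cleared 0 line(s) (total 0); column heights now [9 10 10 10 10], max=10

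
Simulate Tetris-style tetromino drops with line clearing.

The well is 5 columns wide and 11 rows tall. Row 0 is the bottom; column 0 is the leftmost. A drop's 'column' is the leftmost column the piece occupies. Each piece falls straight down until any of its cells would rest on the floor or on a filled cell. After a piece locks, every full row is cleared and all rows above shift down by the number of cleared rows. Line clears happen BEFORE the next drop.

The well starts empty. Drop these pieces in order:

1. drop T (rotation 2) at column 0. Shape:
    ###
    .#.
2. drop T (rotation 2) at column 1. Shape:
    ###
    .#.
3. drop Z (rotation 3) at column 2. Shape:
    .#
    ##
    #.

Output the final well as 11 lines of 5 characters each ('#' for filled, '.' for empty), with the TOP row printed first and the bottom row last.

Drop 1: T rot2 at col 0 lands with bottom-row=0; cleared 0 line(s) (total 0); column heights now [2 2 2 0 0], max=2
Drop 2: T rot2 at col 1 lands with bottom-row=2; cleared 0 line(s) (total 0); column heights now [2 4 4 4 0], max=4
Drop 3: Z rot3 at col 2 lands with bottom-row=4; cleared 0 line(s) (total 0); column heights now [2 4 6 7 0], max=7

Answer: .....
.....
.....
.....
...#.
..##.
..#..
.###.
..#..
###..
.#...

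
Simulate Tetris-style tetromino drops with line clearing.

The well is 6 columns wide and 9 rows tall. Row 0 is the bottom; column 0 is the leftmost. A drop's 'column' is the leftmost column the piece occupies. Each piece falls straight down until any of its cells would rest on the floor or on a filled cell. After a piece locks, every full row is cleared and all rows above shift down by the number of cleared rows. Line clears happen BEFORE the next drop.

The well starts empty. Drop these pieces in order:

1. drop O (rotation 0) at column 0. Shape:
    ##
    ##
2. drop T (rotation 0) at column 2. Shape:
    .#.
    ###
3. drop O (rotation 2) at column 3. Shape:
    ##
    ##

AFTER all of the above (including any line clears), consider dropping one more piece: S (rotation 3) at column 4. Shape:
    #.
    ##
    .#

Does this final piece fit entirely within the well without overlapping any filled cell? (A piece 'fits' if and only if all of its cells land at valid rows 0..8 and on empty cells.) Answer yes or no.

Answer: yes

Derivation:
Drop 1: O rot0 at col 0 lands with bottom-row=0; cleared 0 line(s) (total 0); column heights now [2 2 0 0 0 0], max=2
Drop 2: T rot0 at col 2 lands with bottom-row=0; cleared 0 line(s) (total 0); column heights now [2 2 1 2 1 0], max=2
Drop 3: O rot2 at col 3 lands with bottom-row=2; cleared 0 line(s) (total 0); column heights now [2 2 1 4 4 0], max=4
Test piece S rot3 at col 4 (width 2): heights before test = [2 2 1 4 4 0]; fits = True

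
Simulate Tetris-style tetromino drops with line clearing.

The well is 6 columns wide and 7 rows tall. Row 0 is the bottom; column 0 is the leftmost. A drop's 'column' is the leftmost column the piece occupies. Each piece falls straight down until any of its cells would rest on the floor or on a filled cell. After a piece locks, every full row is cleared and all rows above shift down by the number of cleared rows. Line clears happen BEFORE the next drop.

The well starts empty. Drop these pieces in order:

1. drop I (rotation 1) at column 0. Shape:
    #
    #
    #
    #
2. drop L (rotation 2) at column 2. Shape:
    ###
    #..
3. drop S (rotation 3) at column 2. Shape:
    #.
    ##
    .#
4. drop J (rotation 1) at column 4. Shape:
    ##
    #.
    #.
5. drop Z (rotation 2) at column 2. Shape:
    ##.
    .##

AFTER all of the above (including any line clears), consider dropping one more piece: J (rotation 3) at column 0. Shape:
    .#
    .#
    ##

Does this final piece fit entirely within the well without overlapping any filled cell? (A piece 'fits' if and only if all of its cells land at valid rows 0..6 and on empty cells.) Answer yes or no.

Answer: yes

Derivation:
Drop 1: I rot1 at col 0 lands with bottom-row=0; cleared 0 line(s) (total 0); column heights now [4 0 0 0 0 0], max=4
Drop 2: L rot2 at col 2 lands with bottom-row=0; cleared 0 line(s) (total 0); column heights now [4 0 2 2 2 0], max=4
Drop 3: S rot3 at col 2 lands with bottom-row=2; cleared 0 line(s) (total 0); column heights now [4 0 5 4 2 0], max=5
Drop 4: J rot1 at col 4 lands with bottom-row=2; cleared 0 line(s) (total 0); column heights now [4 0 5 4 5 5], max=5
Drop 5: Z rot2 at col 2 lands with bottom-row=5; cleared 0 line(s) (total 0); column heights now [4 0 7 7 6 5], max=7
Test piece J rot3 at col 0 (width 2): heights before test = [4 0 7 7 6 5]; fits = True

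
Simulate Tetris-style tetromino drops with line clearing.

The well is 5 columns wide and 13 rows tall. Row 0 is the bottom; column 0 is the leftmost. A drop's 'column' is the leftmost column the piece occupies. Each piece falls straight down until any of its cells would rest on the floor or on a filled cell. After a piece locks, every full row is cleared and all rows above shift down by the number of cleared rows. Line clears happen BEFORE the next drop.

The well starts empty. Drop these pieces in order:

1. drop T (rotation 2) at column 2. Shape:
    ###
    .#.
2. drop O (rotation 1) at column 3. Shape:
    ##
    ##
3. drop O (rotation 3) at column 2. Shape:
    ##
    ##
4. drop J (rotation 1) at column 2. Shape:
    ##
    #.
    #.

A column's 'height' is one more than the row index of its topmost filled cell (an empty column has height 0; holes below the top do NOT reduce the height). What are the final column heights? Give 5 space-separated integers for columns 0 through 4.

Drop 1: T rot2 at col 2 lands with bottom-row=0; cleared 0 line(s) (total 0); column heights now [0 0 2 2 2], max=2
Drop 2: O rot1 at col 3 lands with bottom-row=2; cleared 0 line(s) (total 0); column heights now [0 0 2 4 4], max=4
Drop 3: O rot3 at col 2 lands with bottom-row=4; cleared 0 line(s) (total 0); column heights now [0 0 6 6 4], max=6
Drop 4: J rot1 at col 2 lands with bottom-row=6; cleared 0 line(s) (total 0); column heights now [0 0 9 9 4], max=9

Answer: 0 0 9 9 4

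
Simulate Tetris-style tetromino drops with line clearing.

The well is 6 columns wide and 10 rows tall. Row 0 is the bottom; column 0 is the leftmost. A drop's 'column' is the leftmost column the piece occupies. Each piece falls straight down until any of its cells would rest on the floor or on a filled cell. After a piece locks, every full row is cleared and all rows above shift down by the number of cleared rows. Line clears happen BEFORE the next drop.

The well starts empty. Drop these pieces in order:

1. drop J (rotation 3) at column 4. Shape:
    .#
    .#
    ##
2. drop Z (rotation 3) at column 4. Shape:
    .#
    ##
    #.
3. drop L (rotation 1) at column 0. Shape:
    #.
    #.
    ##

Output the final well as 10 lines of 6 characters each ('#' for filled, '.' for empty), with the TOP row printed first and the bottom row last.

Drop 1: J rot3 at col 4 lands with bottom-row=0; cleared 0 line(s) (total 0); column heights now [0 0 0 0 1 3], max=3
Drop 2: Z rot3 at col 4 lands with bottom-row=2; cleared 0 line(s) (total 0); column heights now [0 0 0 0 4 5], max=5
Drop 3: L rot1 at col 0 lands with bottom-row=0; cleared 0 line(s) (total 0); column heights now [3 1 0 0 4 5], max=5

Answer: ......
......
......
......
......
.....#
....##
#...##
#....#
##..##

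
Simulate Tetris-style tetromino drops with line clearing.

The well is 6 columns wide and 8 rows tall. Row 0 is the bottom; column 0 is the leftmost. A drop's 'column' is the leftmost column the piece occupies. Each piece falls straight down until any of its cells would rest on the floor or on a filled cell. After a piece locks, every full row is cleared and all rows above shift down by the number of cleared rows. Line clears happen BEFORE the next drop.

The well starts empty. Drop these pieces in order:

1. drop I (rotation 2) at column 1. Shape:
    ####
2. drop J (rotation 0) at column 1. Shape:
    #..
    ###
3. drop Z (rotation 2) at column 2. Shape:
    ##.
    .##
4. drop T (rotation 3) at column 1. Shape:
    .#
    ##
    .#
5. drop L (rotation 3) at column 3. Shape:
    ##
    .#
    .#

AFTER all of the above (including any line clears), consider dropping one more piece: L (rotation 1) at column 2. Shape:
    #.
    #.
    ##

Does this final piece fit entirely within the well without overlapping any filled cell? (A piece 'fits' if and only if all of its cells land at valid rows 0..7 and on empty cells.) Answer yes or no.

Drop 1: I rot2 at col 1 lands with bottom-row=0; cleared 0 line(s) (total 0); column heights now [0 1 1 1 1 0], max=1
Drop 2: J rot0 at col 1 lands with bottom-row=1; cleared 0 line(s) (total 0); column heights now [0 3 2 2 1 0], max=3
Drop 3: Z rot2 at col 2 lands with bottom-row=2; cleared 0 line(s) (total 0); column heights now [0 3 4 4 3 0], max=4
Drop 4: T rot3 at col 1 lands with bottom-row=4; cleared 0 line(s) (total 0); column heights now [0 6 7 4 3 0], max=7
Drop 5: L rot3 at col 3 lands with bottom-row=3; cleared 0 line(s) (total 0); column heights now [0 6 7 6 6 0], max=7
Test piece L rot1 at col 2 (width 2): heights before test = [0 6 7 6 6 0]; fits = False

Answer: no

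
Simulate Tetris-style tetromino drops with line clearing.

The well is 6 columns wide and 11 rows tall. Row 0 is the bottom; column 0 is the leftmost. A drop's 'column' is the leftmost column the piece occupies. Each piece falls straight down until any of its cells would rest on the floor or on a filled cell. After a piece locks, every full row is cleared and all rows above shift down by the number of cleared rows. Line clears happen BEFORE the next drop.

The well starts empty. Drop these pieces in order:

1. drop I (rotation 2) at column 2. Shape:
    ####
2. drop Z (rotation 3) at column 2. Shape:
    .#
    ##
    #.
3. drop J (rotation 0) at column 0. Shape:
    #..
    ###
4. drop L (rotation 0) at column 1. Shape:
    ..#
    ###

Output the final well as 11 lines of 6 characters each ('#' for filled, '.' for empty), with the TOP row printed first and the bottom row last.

Answer: ......
......
......
......
......
...#..
####..
####..
..##..
..#...
..####

Derivation:
Drop 1: I rot2 at col 2 lands with bottom-row=0; cleared 0 line(s) (total 0); column heights now [0 0 1 1 1 1], max=1
Drop 2: Z rot3 at col 2 lands with bottom-row=1; cleared 0 line(s) (total 0); column heights now [0 0 3 4 1 1], max=4
Drop 3: J rot0 at col 0 lands with bottom-row=3; cleared 0 line(s) (total 0); column heights now [5 4 4 4 1 1], max=5
Drop 4: L rot0 at col 1 lands with bottom-row=4; cleared 0 line(s) (total 0); column heights now [5 5 5 6 1 1], max=6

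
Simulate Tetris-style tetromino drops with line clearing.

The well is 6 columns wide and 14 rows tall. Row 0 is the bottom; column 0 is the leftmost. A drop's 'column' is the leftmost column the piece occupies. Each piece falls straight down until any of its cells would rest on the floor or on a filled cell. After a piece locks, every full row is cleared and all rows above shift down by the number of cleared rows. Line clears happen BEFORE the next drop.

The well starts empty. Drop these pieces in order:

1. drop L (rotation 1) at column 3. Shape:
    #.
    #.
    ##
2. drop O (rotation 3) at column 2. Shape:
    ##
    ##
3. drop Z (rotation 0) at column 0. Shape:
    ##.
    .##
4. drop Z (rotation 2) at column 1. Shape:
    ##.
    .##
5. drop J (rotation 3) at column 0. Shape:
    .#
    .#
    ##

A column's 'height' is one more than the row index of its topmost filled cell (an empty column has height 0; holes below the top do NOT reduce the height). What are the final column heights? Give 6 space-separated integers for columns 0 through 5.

Drop 1: L rot1 at col 3 lands with bottom-row=0; cleared 0 line(s) (total 0); column heights now [0 0 0 3 1 0], max=3
Drop 2: O rot3 at col 2 lands with bottom-row=3; cleared 0 line(s) (total 0); column heights now [0 0 5 5 1 0], max=5
Drop 3: Z rot0 at col 0 lands with bottom-row=5; cleared 0 line(s) (total 0); column heights now [7 7 6 5 1 0], max=7
Drop 4: Z rot2 at col 1 lands with bottom-row=6; cleared 0 line(s) (total 0); column heights now [7 8 8 7 1 0], max=8
Drop 5: J rot3 at col 0 lands with bottom-row=8; cleared 0 line(s) (total 0); column heights now [9 11 8 7 1 0], max=11

Answer: 9 11 8 7 1 0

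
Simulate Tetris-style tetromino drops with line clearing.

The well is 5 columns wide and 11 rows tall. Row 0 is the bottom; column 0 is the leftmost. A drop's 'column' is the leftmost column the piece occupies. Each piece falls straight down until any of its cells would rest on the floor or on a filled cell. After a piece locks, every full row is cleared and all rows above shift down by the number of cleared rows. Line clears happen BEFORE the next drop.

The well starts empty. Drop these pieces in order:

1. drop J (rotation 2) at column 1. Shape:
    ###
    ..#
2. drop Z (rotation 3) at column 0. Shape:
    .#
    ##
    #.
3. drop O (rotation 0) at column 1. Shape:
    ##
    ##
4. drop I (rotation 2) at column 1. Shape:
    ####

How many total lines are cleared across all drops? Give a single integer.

Answer: 0

Derivation:
Drop 1: J rot2 at col 1 lands with bottom-row=0; cleared 0 line(s) (total 0); column heights now [0 2 2 2 0], max=2
Drop 2: Z rot3 at col 0 lands with bottom-row=1; cleared 0 line(s) (total 0); column heights now [3 4 2 2 0], max=4
Drop 3: O rot0 at col 1 lands with bottom-row=4; cleared 0 line(s) (total 0); column heights now [3 6 6 2 0], max=6
Drop 4: I rot2 at col 1 lands with bottom-row=6; cleared 0 line(s) (total 0); column heights now [3 7 7 7 7], max=7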